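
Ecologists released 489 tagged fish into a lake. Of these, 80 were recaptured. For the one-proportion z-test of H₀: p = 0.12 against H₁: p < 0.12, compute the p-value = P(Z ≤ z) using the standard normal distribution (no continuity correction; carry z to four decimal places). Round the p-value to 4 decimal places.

The sample proportion is 80/489 = 0.16360.
Under H₀, SE = √(p₀(1−p₀)/n) = √(0.12·0.88/489) = √0.000215951 = 0.014695.
z = (p̂ − p₀)/SE = (80/489 − 0.12)/0.014695 ≈ 2.9669.
p-value = P(Z ≤ z) with z = 2.9669 → 0.9985.

p-value = 0.9985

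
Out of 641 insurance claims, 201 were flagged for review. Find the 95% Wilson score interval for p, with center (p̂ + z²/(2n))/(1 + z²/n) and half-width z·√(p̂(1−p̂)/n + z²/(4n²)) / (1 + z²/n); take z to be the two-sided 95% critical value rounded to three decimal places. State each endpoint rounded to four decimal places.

Here p̂ = 201/641 = 0.31357 and z = 1.960 (z² = 3.841600).
1 + z²/n = 1.005993.
Adjusted center: (0.31357 + z²/(2n))/1.005993 = 0.31468.
Radicand: p̂(1−p̂)/n + z²/(4n²) = 0.000335795 + 0.000002337 = 0.000338132.
Half-width = 1.960·√0.000338132/1.005993 = 0.03583.
Interval: 0.31468 ± 0.03583 → (0.2789, 0.3505).

(0.2789, 0.3505)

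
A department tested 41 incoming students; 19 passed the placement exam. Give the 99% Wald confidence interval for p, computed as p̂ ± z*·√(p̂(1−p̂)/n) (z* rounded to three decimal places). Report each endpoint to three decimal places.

The sample proportion is 19/41 = 0.46341.
SE(p̂) = √(0.46341·0.53659/41) = 0.077878.
For 99% confidence, z* = 2.576.
Margin = 2.576·0.077878 = 0.20061.
CI: 0.46341 ± 0.20061 = (0.263, 0.664).

(0.263, 0.664)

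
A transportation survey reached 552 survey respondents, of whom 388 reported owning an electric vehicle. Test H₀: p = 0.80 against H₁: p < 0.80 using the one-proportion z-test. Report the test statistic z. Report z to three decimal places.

Sample proportion p̂ = 388/552 = 0.70290.
Null standard error: √(0.80·0.20/552) = √0.000289855 = 0.017025.
z = (p̂ − p₀)/SE = (0.70290 − 0.80)/0.017025 = -5.703.

z = -5.703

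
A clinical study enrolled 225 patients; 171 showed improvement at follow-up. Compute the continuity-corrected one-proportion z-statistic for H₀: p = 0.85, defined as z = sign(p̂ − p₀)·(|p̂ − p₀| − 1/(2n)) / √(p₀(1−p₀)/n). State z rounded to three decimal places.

Sample proportion p̂ = 171/225 = 0.76000. p̂ − p₀ = -0.090000.
Continuity correction 1/(2n) = 1/450 = 0.002222.
Corrected numerator: |-0.090000| − 0.002222 = 0.087778.
Null standard error: √(0.85·0.15/225) = √0.000566667 = 0.023805.
z = (−)0.087778/0.023805 = -3.687.

z = -3.687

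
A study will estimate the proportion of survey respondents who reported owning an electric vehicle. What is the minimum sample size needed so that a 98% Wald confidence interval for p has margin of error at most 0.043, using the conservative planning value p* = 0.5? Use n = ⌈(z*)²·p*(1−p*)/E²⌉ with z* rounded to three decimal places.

For 98% confidence, z* = 2.326.
p*(1−p*) = 0.2500.
Required n before rounding: 5.410276 × 0.2500 / 0.043² = 731.514.
Rounding up, n = 732.

n = 732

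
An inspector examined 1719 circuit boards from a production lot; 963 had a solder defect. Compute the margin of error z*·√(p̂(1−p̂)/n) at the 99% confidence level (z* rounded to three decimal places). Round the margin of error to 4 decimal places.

ME = 0.0308

Sample proportion p̂ = 963/1719 = 0.56021.
SE = √(p̂(1−p̂)/n) = √(0.246375/1719) = 0.011972.
z* = 2.576 at the 99% level.
ME = 2.576·0.011972 = 0.0308.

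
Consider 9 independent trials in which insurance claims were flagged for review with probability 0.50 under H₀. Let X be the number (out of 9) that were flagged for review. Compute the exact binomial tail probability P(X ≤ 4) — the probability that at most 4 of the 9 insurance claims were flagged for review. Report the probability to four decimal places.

X is binomial with n = 9 and p = 0.50.
P(X ≤ 4) = Σ_{j=0}^{4} C(9,j)·0.50^j·0.50^{9−j}.
= 0.001953 + 0.017578 + 0.070312 + 0.164062 + 0.246094 = 0.5000.

P = 0.5000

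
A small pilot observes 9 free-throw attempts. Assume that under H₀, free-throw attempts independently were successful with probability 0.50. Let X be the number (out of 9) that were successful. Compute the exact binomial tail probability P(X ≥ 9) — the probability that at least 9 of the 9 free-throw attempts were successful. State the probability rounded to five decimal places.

P = 0.00195

X is binomial with n = 9 and p = 0.50.
P(X ≥ 9) = C(9,9)·0.50^9·0.50^0.
= 0.001953 = 0.00195.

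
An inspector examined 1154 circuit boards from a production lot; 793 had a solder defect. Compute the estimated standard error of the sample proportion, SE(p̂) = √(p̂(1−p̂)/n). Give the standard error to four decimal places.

With x = 793 successes in n = 1154, p̂ = 0.68718.
p̂(1−p̂) = 0.68718·0.31282 = 0.214964.
SE = √(0.214964/1154) = 0.0136.

SE = 0.0136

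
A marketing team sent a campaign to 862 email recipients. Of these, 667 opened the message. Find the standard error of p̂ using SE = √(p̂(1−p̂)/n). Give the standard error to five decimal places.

SE = 0.01425

Sample proportion p̂ = 667/862 = 0.77378.
p̂(1−p̂) = 0.175045.
SE = √(0.175045/862) = 0.01425.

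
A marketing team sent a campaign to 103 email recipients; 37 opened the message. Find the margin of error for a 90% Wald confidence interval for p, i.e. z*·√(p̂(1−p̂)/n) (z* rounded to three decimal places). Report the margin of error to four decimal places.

Sample proportion p̂ = 37/103 = 0.35922.
SE(p̂) = √(0.35922·0.64078/103) = 0.047273.
For 90% confidence, z* = 1.645.
So ME = 0.0778.

ME = 0.0778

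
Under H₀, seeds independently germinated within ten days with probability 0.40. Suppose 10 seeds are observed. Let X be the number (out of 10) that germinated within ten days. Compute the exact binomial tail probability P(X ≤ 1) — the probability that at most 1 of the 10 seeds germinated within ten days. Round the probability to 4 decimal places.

X ~ Binomial(n=10, p=0.40).
P(X ≤ 1) = C(10,0)·0.40^0·0.60^10 + C(10,1)·0.40^1·0.60^9.
= 0.006047 + 0.040311 = 0.0464.

P = 0.0464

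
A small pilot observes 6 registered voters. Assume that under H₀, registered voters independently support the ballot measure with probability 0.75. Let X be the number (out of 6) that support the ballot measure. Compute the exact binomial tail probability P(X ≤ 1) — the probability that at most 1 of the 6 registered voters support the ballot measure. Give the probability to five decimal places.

P = 0.00464

X ~ Binomial(n=6, p=0.75).
P(X ≤ 1) = C(6,0)·0.75^0·0.25^6 + C(6,1)·0.75^1·0.25^5.
= 0.000244 + 0.004395 = 0.00464.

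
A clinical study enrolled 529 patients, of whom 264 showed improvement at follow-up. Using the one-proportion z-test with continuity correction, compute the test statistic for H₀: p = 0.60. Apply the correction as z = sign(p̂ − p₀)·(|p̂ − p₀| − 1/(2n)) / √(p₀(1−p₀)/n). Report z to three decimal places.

z = -4.695

With x = 264 successes in n = 529, p̂ = 0.49905. p̂ − p₀ = -0.100945.
1/(2n) = 0.000945.
Corrected numerator: |-0.100945| − 0.000945 = 0.100000.
Under H₀, SE = √(p₀(1−p₀)/n) = √(0.60·0.40/529) = √0.000453686 = 0.021300.
z = (−)0.100000/0.021300 = -4.695.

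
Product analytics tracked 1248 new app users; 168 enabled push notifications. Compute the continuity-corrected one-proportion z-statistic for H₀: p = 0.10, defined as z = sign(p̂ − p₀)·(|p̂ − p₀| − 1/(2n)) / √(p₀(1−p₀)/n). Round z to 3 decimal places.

Sample proportion p̂ = 168/1248 = 0.13462. p̂ − p₀ = 0.034615.
1/(2n) = 0.000401.
Corrected numerator: |0.034615| − 0.000401 = 0.034214.
SE₀ = √(0.10·0.90/1248) = 0.008492.
z = (+)0.034214/0.008492 = 4.029.

z = 4.029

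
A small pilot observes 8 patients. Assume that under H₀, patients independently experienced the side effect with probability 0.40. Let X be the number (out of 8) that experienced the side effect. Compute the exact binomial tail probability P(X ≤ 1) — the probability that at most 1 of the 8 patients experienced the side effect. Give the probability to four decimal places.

P = 0.1064

X ~ Binomial(n=8, p=0.40).
P(X ≤ 1) = C(8,0)·0.40^0·0.60^8 + C(8,1)·0.40^1·0.60^7.
= 0.016796 + 0.089580 = 0.1064.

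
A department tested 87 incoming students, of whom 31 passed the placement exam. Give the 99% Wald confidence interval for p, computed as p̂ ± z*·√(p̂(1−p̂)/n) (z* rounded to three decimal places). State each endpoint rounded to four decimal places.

Sample proportion p̂ = 31/87 = 0.35632.
SE = √(p̂(1−p̂)/n) = √(0.229357/87) = 0.051345.
The 99% critical value is z* = 2.576.
Margin = 2.576·0.051345 = 0.13226.
CI: 0.35632 ± 0.13226 = (0.2241, 0.4886).

(0.2241, 0.4886)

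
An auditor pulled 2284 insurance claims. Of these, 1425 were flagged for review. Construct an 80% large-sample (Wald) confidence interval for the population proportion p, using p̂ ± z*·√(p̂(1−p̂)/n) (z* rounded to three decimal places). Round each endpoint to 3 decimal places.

Sample proportion p̂ = 1425/2284 = 0.62391.
SE = √(p̂(1−p̂)/n) = √(0.234647/2284) = 0.010136.
For 80% confidence, z* = 1.282.
Margin of error: 1.282 × 0.010136 = 0.01299.
CI: 0.62391 ± 0.01299 = (0.611, 0.637).

(0.611, 0.637)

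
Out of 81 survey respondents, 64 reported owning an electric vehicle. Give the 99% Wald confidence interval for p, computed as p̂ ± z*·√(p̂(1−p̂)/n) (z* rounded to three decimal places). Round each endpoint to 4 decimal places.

(0.6736, 0.9067)

The sample proportion is 64/81 = 0.79012.
SE = √(p̂(1−p̂)/n) = √(0.165828/81) = 0.045247.
For 99% confidence, z* = 2.576.
Margin = 2.576·0.045247 = 0.11656.
CI: 0.79012 ± 0.11656 = (0.6736, 0.9067).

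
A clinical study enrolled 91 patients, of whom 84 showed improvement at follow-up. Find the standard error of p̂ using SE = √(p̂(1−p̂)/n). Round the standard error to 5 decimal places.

SE = 0.02793

With x = 84 successes in n = 91, p̂ = 0.92308.
p̂(1−p̂) = 0.071003.
SE = √(0.071003/91) = √0.000780253 = 0.02793.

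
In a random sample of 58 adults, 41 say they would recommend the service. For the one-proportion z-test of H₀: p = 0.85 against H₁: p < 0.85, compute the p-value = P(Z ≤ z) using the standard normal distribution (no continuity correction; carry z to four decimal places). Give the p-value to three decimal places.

The sample proportion is 41/58 = 0.70690.
Null standard error: √(0.85·0.15/58) = √0.002198276 = 0.046886.
z = (p̂ − p₀)/SE = (41/58 − 0.85)/0.046886 ≈ -3.0522.
From the standard normal, P(Z ≤ z) = 0.001.

p-value = 0.001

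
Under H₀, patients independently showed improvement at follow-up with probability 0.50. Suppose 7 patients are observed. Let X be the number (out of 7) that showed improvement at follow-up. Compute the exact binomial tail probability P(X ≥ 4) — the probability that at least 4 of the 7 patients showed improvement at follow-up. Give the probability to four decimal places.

X ~ Binomial(n=7, p=0.50).
P(X ≥ 4) = C(7,4)·0.50^4·0.50^3 + C(7,5)·0.50^5·0.50^2 + C(7,6)·0.50^6·0.50^1 + C(7,7)·0.50^7·0.50^0.
= 0.273438 + 0.164062 + 0.054688 + 0.007812 = 0.5000.

P = 0.5000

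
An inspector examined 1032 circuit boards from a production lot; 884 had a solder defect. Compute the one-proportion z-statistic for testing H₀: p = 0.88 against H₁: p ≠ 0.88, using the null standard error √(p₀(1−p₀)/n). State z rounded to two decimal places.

z = -2.31

Sample proportion p̂ = 884/1032 = 0.85659.
Null standard error: √(0.88·0.12/1032) = √0.000102326 = 0.010116.
z = (p̂ − p₀)/SE = (0.85659 − 0.88)/0.010116 = -2.31.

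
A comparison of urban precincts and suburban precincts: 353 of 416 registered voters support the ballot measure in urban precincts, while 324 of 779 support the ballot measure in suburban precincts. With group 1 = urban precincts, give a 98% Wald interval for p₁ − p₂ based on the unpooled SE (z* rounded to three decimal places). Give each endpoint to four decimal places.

p̂₁ = 0.84856, p̂₂ = 0.41592, so the observed difference is 0.43264.
Unpooled SE = √(p̂₁(1−p̂₁)/n₁ + p̂₂(1−p̂₂)/n₂) = √(0.000308912 + 0.000311849) = 0.024915.
z* = 2.326 at the 98% level. Margin = 2.326·0.024915 = 0.05795.
CI: 0.43264 ± 0.05795 = (0.3747, 0.4906).

(0.3747, 0.4906)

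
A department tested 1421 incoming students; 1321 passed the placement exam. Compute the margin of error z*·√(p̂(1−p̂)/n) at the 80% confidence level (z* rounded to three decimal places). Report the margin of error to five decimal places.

ME = 0.00870

With x = 1321 successes in n = 1421, p̂ = 0.92963.
SE = √(p̂(1−p̂)/n) = √(0.065421/1421) = 0.006785.
z* = 1.282 at the 80% level.
ME = 1.282·0.006785 = 0.00870.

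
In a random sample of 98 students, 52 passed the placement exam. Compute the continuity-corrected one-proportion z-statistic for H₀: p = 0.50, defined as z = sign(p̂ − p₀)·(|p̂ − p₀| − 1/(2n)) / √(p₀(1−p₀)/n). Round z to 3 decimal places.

z = 0.505

p̂ = 52/98 = 0.53061. p̂ − p₀ = 0.030612.
Continuity correction 1/(2n) = 1/196 = 0.005102.
Corrected numerator: |0.030612| − 0.005102 = 0.025510.
Under H₀, SE = √(p₀(1−p₀)/n) = √(0.50·0.50/98) = √0.002551020 = 0.050508.
z = (+)0.025510/0.050508 = 0.505.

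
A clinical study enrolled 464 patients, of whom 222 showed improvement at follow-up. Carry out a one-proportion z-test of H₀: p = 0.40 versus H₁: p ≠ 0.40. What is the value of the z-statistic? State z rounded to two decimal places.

p̂ = 222/464 = 0.47845.
SE₀ = √(0.40·0.60/464) = 0.022743.
z = (0.47845 − 0.40)/0.022743 = 0.07845/0.022743 = 3.45.

z = 3.45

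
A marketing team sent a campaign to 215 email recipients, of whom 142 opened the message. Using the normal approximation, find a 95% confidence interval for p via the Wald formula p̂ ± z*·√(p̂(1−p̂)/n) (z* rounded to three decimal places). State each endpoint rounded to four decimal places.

With x = 142 successes in n = 215, p̂ = 0.66047.
SE = √(p̂(1−p̂)/n) = √(0.224251/215) = 0.032296.
z* = 1.960 at the 95% level.
Margin = 1.960·0.032296 = 0.06330.
So the interval runs from 0.5972 to 0.7238.

(0.5972, 0.7238)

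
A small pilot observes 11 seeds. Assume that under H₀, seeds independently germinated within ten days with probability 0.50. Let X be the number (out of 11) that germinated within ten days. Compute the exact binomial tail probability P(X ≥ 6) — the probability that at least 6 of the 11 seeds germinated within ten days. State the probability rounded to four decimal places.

P = 0.5000

X ~ Binomial(n=11, p=0.50).
P(X ≥ 6) = Σ_{j=6}^{11} C(11,j)·0.50^j·0.50^{11−j}.
= 0.225586 + 0.161133 + 0.080566 + 0.026855 + 0.005371 + 0.000488 = 0.5000.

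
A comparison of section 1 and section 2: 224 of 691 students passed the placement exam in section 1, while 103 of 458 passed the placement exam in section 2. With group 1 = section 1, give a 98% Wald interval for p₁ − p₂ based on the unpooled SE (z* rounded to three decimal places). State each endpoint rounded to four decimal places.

p̂₁ = 0.32417, p̂₂ = 0.22489, so the observed difference is 0.09928.
SE = √(0.000317052 + 0.000380600) = √0.000697652 = 0.026413.
The 98% critical value is z* = 2.326. Margin = 2.326·0.026413 = 0.06144.
CI: 0.09928 ± 0.06144 = (0.0378, 0.1607).

(0.0378, 0.1607)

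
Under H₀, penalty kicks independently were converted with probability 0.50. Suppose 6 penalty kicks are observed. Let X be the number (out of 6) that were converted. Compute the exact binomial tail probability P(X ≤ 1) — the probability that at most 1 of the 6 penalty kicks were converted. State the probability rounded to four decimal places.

P = 0.1094

X is binomial with n = 6 and p = 0.50.
P(X ≤ 1) = C(6,0)·0.50^0·0.50^6 + C(6,1)·0.50^1·0.50^5.
= 0.015625 + 0.093750 = 0.1094.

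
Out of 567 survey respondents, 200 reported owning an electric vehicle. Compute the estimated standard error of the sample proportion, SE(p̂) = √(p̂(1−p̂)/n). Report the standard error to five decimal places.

With x = 200 successes in n = 567, p̂ = 0.35273.
p̂(1−p̂) = 0.228312.
SE = √(0.228312/567) = √0.000402667 = 0.02007.

SE = 0.02007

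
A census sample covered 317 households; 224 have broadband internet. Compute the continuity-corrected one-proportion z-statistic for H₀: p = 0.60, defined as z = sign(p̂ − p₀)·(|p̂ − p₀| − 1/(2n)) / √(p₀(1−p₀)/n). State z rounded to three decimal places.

z = 3.818

Sample proportion p̂ = 224/317 = 0.70662. p̂ − p₀ = 0.106625.
1/(2n) = 0.001577.
Corrected numerator: |0.106625| − 0.001577 = 0.105048.
Null standard error: √(0.60·0.40/317) = √0.000757098 = 0.027515.
z = (+)0.105048/0.027515 = 3.818.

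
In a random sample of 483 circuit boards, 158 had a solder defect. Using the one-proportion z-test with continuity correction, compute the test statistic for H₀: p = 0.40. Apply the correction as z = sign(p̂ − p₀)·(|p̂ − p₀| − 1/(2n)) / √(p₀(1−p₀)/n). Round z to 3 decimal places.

z = -3.223

The sample proportion is 158/483 = 0.32712. p̂ − p₀ = -0.072878.
Continuity correction 1/(2n) = 1/966 = 0.001035.
Corrected numerator: |-0.072878| − 0.001035 = 0.071843.
Under H₀, SE = √(p₀(1−p₀)/n) = √(0.40·0.60/483) = √0.000496894 = 0.022291.
z = −0.071843/0.022291 = -3.223.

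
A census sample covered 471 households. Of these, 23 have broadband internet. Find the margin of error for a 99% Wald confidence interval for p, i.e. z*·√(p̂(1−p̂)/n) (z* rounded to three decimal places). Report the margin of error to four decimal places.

The sample proportion is 23/471 = 0.04883.
SE = √(p̂(1−p̂)/n) = √(0.046448/471) = 0.009931.
The 99% critical value is z* = 2.576.
ME = 2.576·0.009931 = 0.0256.

ME = 0.0256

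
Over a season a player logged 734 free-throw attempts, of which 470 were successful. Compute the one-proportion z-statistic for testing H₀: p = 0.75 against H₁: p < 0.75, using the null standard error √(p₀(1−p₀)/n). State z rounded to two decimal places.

Sample proportion p̂ = 470/734 = 0.64033.
SE₀ = √(0.75·0.25/734) = 0.015983.
z = (p̂ − p₀)/SE = (0.64033 − 0.75)/0.015983 = -6.86.

z = -6.86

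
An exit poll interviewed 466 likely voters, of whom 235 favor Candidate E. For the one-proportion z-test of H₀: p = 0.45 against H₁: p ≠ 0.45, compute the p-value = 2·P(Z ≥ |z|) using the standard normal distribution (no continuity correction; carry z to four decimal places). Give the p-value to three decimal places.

Sample proportion p̂ = 235/466 = 0.50429.
Null standard error: √(0.45·0.55/466) = √0.000531116 = 0.023046.
Test statistic (full precision, shown to 4 dp): z = (235/466 − 0.45)/SE₀ ≈ 2.3558.
p-value = 2·P(Z ≥ |z|) with z = 2.3558 → 0.018.

p-value = 0.018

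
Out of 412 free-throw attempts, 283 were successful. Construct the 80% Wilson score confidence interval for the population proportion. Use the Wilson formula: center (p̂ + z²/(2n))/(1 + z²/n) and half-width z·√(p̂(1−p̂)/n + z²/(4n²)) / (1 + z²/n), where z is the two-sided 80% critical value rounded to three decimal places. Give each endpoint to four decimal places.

(0.6569, 0.7154)

Here p̂ = 283/412 = 0.68689 and z = 1.282 (z² = 1.643524).
1 + z²/n = 1.003989.
Center = (0.68689 + 0.001995)/1.003989 = 0.68615.
Radicand: p̂(1−p̂)/n + z²/(4n²) = 0.000522017 + 0.000002421 = 0.000524438.
Half-width = 1.282·√0.000524438/1.003989 = 0.02924.
Interval: 0.68615 ± 0.02924 → (0.6569, 0.7154).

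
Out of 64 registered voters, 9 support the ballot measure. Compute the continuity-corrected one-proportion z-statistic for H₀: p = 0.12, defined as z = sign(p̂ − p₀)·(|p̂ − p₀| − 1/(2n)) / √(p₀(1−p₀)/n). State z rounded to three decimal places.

z = 0.315

The sample proportion is 9/64 = 0.14062. p̂ − p₀ = 0.020625.
Continuity correction 1/(2n) = 1/128 = 0.007812.
Corrected numerator: |0.020625| − 0.007812 = 0.012813.
SE₀ = √(0.12·0.88/64) = 0.040620.
z = +0.012813/0.040620 = 0.315.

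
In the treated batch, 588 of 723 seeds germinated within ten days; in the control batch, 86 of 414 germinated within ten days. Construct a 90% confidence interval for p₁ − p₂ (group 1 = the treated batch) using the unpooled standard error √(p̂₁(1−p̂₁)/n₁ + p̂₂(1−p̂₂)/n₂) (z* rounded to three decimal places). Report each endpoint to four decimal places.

p̂₁ = 0.81328, p̂₂ = 0.20773, so the observed difference is 0.60555.
SE = √(0.000210037 + 0.000397531) = √0.000607568 = 0.024649.
For 90% confidence, z* = 1.645. Margin of error = 0.04055.
So the interval runs from 0.5650 to 0.6461.

(0.5650, 0.6461)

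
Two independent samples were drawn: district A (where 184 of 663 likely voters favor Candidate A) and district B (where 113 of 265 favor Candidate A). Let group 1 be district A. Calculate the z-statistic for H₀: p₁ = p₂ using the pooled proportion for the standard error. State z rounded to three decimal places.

p̂₁ = 184/663 = 0.27753, p̂₂ = 113/265 = 0.42642.
Pooling: p̂ = 297/928 = 0.32004.
Pooled SE = √[0.2176155·0.00528188] ≈ 0.033903.
z = -0.14889/0.033903 = -4.392.

z = -4.392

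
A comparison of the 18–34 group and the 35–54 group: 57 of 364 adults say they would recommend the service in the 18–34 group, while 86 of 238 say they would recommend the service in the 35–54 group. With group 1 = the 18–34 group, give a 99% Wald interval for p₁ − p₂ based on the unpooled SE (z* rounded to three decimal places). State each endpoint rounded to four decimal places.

(-0.2988, -0.1107)

p̂₁ = 0.15659, p̂₂ = 0.36134, so the observed difference is -0.20475.
Unpooled SE = √(p̂₁(1−p̂₁)/n₁ + p̂₂(1−p̂₂)/n₂) = √(0.000362835 + 0.000969641) = 0.036503.
z* = 2.576 at the 99% level. Margin of error = 0.09403.
CI: -0.20475 ± 0.09403 = (-0.2988, -0.1107).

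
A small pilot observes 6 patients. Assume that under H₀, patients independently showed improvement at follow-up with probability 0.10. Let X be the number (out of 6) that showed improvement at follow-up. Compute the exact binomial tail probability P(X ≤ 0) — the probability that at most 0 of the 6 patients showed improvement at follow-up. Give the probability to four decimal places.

X is binomial with n = 6 and p = 0.10.
P(X ≤ 0) = C(6,0)·0.10^0·0.90^6.
= 0.531441 = 0.5314.

P = 0.5314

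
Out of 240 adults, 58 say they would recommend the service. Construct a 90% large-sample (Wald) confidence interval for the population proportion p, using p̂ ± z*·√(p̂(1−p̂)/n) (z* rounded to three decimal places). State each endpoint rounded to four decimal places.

Sample proportion p̂ = 58/240 = 0.24167.
SE = √(p̂(1−p̂)/n) = √(0.183264/240) = 0.027633.
z* = 1.645 at the 90% level.
Margin of error: 1.645 × 0.027633 = 0.04546.
CI: 0.24167 ± 0.04546 = (0.1962, 0.2871).

(0.1962, 0.2871)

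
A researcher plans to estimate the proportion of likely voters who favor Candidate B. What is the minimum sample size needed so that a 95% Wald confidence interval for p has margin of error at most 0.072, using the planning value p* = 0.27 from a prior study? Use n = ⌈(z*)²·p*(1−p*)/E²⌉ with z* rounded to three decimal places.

n = 147

The 95% critical value is z* = 1.960.
p*(1−p*) = 0.1971.
Required n before rounding: 3.841600 × 0.1971 / 0.072² = 146.061.
Rounding up, n = 147.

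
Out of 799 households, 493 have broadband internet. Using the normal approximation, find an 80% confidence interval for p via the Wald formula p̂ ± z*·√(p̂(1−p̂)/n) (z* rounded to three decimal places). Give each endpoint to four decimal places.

p̂ = 493/799 = 0.61702.
SE(p̂) = √(0.61702·0.38298/799) = 0.017197.
For 80% confidence, z* = 1.282.
Margin = 1.282·0.017197 = 0.02205.
So the interval runs from 0.5950 to 0.6391.

(0.5950, 0.6391)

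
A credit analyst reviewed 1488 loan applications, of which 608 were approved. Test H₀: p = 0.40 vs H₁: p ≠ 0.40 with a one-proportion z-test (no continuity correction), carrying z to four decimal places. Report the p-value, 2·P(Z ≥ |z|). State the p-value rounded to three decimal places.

p-value = 0.498

The sample proportion is 608/1488 = 0.40860.
Under H₀, SE = √(p₀(1−p₀)/n) = √(0.40·0.60/1488) = √0.000161290 = 0.012700.
z = (p̂ − p₀)/SE = (608/1488 − 0.40)/0.012700 ≈ 0.6773.
From the standard normal, 2·P(Z ≥ |z|) = 0.498.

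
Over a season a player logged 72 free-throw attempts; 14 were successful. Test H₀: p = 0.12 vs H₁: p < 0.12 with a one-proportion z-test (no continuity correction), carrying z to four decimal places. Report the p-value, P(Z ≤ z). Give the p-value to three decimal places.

p-value = 0.974

With x = 14 successes in n = 72, p̂ = 0.19444.
Under H₀, SE = √(p₀(1−p₀)/n) = √(0.12·0.88/72) = √0.001466667 = 0.038297.
Test statistic (full precision, shown to 4 dp): z = (14/72 − 0.12)/SE₀ ≈ 1.9439.
p-value = P(Z ≤ z) with z = 1.9439 → 0.974.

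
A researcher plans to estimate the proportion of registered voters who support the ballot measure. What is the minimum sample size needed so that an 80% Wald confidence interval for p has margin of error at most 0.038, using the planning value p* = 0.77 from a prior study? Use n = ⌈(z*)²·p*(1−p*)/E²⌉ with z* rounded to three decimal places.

n = 202

z* = 1.282 at the 80% level.
p*(1−p*) = 0.77·0.23 = 0.1771.
Required n before rounding: 1.643524 × 0.1771 / 0.038² = 201.571.
⌈201.571⌉ = 202.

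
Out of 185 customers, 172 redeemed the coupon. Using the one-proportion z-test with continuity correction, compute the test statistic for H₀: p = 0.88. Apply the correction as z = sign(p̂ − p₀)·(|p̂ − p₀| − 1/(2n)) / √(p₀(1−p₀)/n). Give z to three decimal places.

z = 1.968

With x = 172 successes in n = 185, p̂ = 0.92973. p̂ − p₀ = 0.049730.
1/(2n) = 0.002703.
Corrected numerator: |0.049730| − 0.002703 = 0.047027.
Null standard error: √(0.88·0.12/185) = √0.000570811 = 0.023892.
z = +0.047027/0.023892 = 1.968.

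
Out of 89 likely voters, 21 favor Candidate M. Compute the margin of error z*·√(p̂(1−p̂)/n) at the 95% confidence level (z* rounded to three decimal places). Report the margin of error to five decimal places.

ME = 0.08821

With x = 21 successes in n = 89, p̂ = 0.23596.
SE(p̂) = √(0.23596·0.76404/89) = 0.045007.
The 95% critical value is z* = 1.960.
Margin of error = z*·SE = 1.960 × 0.045007 = 0.08821.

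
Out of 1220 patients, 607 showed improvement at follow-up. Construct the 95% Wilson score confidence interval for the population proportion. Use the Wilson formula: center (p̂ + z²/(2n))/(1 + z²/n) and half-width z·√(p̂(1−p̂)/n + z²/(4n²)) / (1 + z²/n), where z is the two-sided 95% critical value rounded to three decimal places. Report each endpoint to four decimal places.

p̂ = 607/1220 = 0.49754; z = 1.960, so z² = 3.841600.
Denominator 1 + z²/n = 1 + 3.841600/1220 = 1.003149.
Adjusted center: (0.49754 + z²/(2n))/1.003149 = 0.49755.
Radicand: p̂(1−p̂)/n + z²/(4n²) = 0.000204913 + 0.000000645 = 0.000205558.
Half-width = z·√(radicand)/denom = 1.960·0.014337/1.003149 = 0.02801.
Interval: 0.49755 ± 0.02801 → (0.4695, 0.5256).

(0.4695, 0.5256)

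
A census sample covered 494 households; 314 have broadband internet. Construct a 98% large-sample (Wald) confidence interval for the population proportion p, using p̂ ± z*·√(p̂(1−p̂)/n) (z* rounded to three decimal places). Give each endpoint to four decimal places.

Sample proportion p̂ = 314/494 = 0.63563.
Standard error of p̂: √(0.231605/494) = √0.000468836 = 0.021653.
z* = 2.326 at the 98% level.
Margin = 2.326·0.021653 = 0.05036.
So the interval runs from 0.5853 to 0.6860.

(0.5853, 0.6860)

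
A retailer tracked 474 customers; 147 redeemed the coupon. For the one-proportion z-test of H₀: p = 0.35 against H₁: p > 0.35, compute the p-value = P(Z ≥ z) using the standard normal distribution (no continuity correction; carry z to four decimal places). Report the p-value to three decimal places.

p̂ = 147/474 = 0.31013.
SE₀ = √(0.35·0.65/474) = 0.021908.
Test statistic (full precision, shown to 4 dp): z = (147/474 − 0.35)/SE₀ ≈ -1.8200.
From the standard normal, P(Z ≥ z) = 0.966.

p-value = 0.966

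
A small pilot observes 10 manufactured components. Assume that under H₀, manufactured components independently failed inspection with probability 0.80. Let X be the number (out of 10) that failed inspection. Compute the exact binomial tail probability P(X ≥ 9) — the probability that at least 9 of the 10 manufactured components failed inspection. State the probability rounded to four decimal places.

P = 0.3758

X is binomial with n = 10 and p = 0.80.
P(X ≥ 9) = C(10,9)·0.80^9·0.20^1 + C(10,10)·0.80^10·0.20^0.
= 0.268435 + 0.107374 = 0.3758.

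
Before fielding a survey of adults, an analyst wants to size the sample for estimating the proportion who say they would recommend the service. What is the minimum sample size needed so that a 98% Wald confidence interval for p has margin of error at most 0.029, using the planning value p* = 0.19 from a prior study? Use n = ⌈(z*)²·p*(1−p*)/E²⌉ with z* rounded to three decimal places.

n = 991

For 98% confidence, z* = 2.326.
p*(1−p*) = 0.19·0.81 = 0.1539.
Required n before rounding: 5.410276 × 0.1539 / 0.029² = 990.061.
Rounding up, n = 991.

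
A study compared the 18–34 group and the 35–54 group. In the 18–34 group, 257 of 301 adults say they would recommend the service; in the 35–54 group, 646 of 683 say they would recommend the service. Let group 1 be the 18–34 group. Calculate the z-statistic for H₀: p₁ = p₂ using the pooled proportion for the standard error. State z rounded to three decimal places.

Sample proportions: p̂₁ = 257/301 = 0.85382 and p̂₂ = 646/683 = 0.94583.
Pooled p̂ = (257+646)/(301+683) = 903/984 = 0.91768.
SE = √[p̂(1−p̂)(1/n₁+1/n₂)] = √[0.91768·0.08232·(1/301+1/683)] ≈ 0.019015.
z = (p̂₁ − p̂₂)/SE = (0.85382 − 0.94583)/0.019015 = -0.09201/0.019015 = -4.839.

z = -4.839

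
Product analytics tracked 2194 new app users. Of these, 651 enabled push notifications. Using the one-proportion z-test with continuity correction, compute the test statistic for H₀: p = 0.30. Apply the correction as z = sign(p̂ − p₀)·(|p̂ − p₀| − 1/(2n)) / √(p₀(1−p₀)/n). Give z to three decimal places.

z = -0.312

Sample proportion p̂ = 651/2194 = 0.29672. p̂ − p₀ = -0.003282.
1/(2n) = 0.000228.
Corrected numerator: |-0.003282| − 0.000228 = 0.003054.
SE₀ = √(0.30·0.70/2194) = 0.009783.
z = −0.003054/0.009783 = -0.312.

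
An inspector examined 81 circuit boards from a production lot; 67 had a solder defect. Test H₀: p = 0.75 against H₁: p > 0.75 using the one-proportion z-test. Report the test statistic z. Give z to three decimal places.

Sample proportion p̂ = 67/81 = 0.82716.
SE₀ = √(0.75·0.25/81) = 0.048113.
z = (p̂ − p₀)/SE = (0.82716 − 0.75)/0.048113 = 1.604.

z = 1.604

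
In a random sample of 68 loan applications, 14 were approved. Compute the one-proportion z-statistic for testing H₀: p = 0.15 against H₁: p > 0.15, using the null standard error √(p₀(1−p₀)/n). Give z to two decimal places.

z = 1.29

With x = 14 successes in n = 68, p̂ = 0.20588.
SE₀ = √(0.15·0.85/68) = 0.043301.
z = (p̂ − p₀)/SE = (0.20588 − 0.15)/0.043301 = 1.29.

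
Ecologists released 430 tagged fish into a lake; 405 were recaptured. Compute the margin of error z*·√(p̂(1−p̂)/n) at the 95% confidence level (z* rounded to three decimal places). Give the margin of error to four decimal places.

ME = 0.0221

The sample proportion is 405/430 = 0.94186.
SE = √(p̂(1−p̂)/n) = √(0.054759/430) = 0.011285.
For 95% confidence, z* = 1.960.
So ME = 0.0221.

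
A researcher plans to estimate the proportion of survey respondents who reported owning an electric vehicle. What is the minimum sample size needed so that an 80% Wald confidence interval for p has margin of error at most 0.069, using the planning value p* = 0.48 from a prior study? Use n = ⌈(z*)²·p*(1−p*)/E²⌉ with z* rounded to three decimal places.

z* = 1.282 at the 80% level.
p*(1−p*) = 0.2496.
Required n before rounding: 1.643524 × 0.2496 / 0.069² = 86.163.
Rounding up, n = 87.

n = 87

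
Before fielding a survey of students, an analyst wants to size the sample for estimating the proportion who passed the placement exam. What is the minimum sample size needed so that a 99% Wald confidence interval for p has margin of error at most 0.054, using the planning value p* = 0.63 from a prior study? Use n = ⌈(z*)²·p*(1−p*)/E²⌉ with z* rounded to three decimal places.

z* = 2.576 at the 99% level.
p*(1−p*) = 0.63·0.37 = 0.2331.
(z*)²·p*(1−p*)/E² = 6.635776·0.2331/0.002916 = 530.452.
⌈530.452⌉ = 531.

n = 531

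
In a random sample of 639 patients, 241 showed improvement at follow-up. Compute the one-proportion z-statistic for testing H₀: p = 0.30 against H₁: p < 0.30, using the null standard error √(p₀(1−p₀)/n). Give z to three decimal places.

z = 4.256

p̂ = 241/639 = 0.37715.
SE₀ = √(0.30·0.70/639) = 0.018128.
z = (0.37715 − 0.30)/0.018128 = 0.07715/0.018128 = 4.256.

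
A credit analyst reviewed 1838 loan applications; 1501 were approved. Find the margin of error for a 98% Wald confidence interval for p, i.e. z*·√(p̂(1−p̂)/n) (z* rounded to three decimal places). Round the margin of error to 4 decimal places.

The sample proportion is 1501/1838 = 0.81665.
Standard error of p̂: √(0.149734/1838) = √0.000081466 = 0.009026.
The 98% critical value is z* = 2.326.
ME = 2.326·0.009026 = 0.0210.

ME = 0.0210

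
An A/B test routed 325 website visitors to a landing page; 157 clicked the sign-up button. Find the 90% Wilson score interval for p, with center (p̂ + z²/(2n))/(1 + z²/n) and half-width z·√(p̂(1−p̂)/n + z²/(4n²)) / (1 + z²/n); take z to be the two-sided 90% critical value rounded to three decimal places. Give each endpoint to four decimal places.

(0.4378, 0.5286)

p̂ = 157/325 = 0.48308; z = 1.645, so z² = 2.706025.
1 + z²/n = 1.008326.
Center = (0.48308 + 0.004163)/1.008326 = 0.48322.
Radicand: p̂(1−p̂)/n + z²/(4n²) = 0.000768350 + 0.000006405 = 0.000774755.
Half-width = z·√(radicand)/denom = 1.645·0.027834/1.008326 = 0.04541.
Interval: 0.48322 ± 0.04541 → (0.4378, 0.5286).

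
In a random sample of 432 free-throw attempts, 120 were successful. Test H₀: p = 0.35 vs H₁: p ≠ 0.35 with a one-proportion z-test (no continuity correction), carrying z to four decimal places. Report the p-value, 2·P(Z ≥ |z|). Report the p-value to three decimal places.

p-value = 0.002

With x = 120 successes in n = 432, p̂ = 0.27778.
Null standard error: √(0.35·0.65/432) = √0.000526620 = 0.022948.
Test statistic (full precision, shown to 4 dp): z = (120/432 − 0.35)/SE₀ ≈ -3.1472.
p-value = 2·P(Z ≥ |z|) with z = -3.1472 → 0.002.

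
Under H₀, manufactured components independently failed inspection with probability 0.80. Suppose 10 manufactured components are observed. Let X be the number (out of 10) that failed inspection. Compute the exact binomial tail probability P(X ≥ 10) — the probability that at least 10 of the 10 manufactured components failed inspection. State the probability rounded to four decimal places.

P = 0.1074

X is binomial with n = 10 and p = 0.80.
P(X ≥ 10) = C(10,10)·0.80^10·0.20^0.
= 0.107374 = 0.1074.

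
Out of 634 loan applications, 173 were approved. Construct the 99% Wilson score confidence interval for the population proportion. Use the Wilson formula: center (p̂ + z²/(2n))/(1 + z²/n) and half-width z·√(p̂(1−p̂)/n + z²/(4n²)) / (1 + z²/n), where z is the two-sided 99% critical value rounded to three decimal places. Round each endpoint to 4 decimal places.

(0.2298, 0.3206)

Here p̂ = 173/634 = 0.27287 and z = 2.576 (z² = 6.635776).
Denominator 1 + z²/n = 1 + 6.635776/634 = 1.010467.
Center = (0.27287 + 0.005233)/1.010467 = 0.27522.
Radicand: p̂(1−p̂)/n + z²/(4n²) = 0.000312953 + 0.000004127 = 0.000317080.
Half-width = z·√(radicand)/denom = 2.576·0.017807/1.010467 = 0.04540.
CI: 0.27522 ± 0.04540 = (0.2298, 0.3206).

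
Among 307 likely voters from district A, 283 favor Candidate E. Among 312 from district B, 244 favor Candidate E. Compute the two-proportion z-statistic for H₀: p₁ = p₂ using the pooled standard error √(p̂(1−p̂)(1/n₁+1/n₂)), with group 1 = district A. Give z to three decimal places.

z = 4.888

Sample proportions: p̂₁ = 283/307 = 0.92182 and p̂₂ = 244/312 = 0.78205.
Pooled p̂ = (283+244)/(307+312) = 527/619 = 0.85137.
SE = √[p̂(1−p̂)(1/n₁+1/n₂)] = √[0.85137·0.14863·(1/307+1/312)] ≈ 0.028596.
z = (p̂₁ − p̂₂)/SE = (0.92182 − 0.78205)/0.028596 = 0.13977/0.028596 = 4.888.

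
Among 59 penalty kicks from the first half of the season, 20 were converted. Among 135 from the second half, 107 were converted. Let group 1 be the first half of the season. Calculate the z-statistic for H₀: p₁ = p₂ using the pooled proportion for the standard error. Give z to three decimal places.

p̂₁ = 20/59 = 0.33898, p̂₂ = 107/135 = 0.79259.
Pooled p̂ = (20+107)/(59+135) = 127/194 = 0.65464.
Pooled SE = √[0.2260867·0.02435656] ≈ 0.074207.
z = (p̂₁ − p̂₂)/SE = (0.33898 − 0.79259)/0.074207 = -0.45361/0.074207 = -6.113.

z = -6.113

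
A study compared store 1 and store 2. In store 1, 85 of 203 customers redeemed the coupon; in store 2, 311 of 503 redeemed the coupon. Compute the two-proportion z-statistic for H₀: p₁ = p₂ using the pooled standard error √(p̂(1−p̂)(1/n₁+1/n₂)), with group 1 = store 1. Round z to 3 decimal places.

z = -4.836

Sample proportions: p̂₁ = 85/203 = 0.41872 and p̂₂ = 311/503 = 0.61829.
Pooled p̂ = (85+311)/(203+503) = 396/706 = 0.56091.
SE = √[p̂(1−p̂)(1/n₁+1/n₂)] = √[0.56091·0.43909·(1/203+1/503)] ≈ 0.041266.
z = (p̂₁ − p̂₂)/SE = (0.41872 − 0.61829)/0.041266 = -0.19957/0.041266 = -4.836.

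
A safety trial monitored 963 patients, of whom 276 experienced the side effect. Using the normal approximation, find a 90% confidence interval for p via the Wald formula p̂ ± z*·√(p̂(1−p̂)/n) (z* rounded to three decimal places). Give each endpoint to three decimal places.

(0.263, 0.311)

The sample proportion is 276/963 = 0.28660.
SE = √(p̂(1−p̂)/n) = √(0.204462/963) = 0.014571.
For 90% confidence, z* = 1.645.
Margin of error: 1.645 × 0.014571 = 0.02397.
So the interval runs from 0.263 to 0.311.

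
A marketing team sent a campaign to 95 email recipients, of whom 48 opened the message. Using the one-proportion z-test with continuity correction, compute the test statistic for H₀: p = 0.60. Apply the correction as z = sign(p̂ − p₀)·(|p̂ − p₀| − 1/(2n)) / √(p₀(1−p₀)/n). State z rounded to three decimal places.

Sample proportion p̂ = 48/95 = 0.50526. p̂ − p₀ = -0.094737.
1/(2n) = 0.005263.
Corrected numerator: |-0.094737| − 0.005263 = 0.089474.
SE₀ = √(0.60·0.40/95) = 0.050262.
z = −0.089474/0.050262 = -1.780.

z = -1.780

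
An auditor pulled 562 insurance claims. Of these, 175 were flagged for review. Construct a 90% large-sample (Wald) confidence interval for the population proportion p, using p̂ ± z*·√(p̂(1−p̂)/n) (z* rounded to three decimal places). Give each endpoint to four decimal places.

(0.2793, 0.3435)

With x = 175 successes in n = 562, p̂ = 0.31139.
Standard error of p̂: √(0.214425/562) = √0.000381540 = 0.019533.
For 90% confidence, z* = 1.645.
Margin of error: 1.645 × 0.019533 = 0.03213.
Interval: 0.31139 ± 0.03213 → (0.2793, 0.3435).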